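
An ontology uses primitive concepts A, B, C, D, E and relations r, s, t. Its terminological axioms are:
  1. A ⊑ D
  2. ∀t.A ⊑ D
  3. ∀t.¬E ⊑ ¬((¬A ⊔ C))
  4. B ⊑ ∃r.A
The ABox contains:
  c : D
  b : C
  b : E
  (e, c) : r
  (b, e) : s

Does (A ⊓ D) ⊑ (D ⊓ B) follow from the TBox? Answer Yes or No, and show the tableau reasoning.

No

1. (A ⊓ D) ⊑ (D ⊓ B)  ⇔  ((A ⊓ D) ⊓ (¬D ⊔ ¬B)) unsat w.r.t. T
   open: L(x₀) ⊇ {A, D, ¬B, ∃t.E} (+ ∃-successors)
2. Hence (A ⊓ D) ⊑ (D ⊓ B): not entailed.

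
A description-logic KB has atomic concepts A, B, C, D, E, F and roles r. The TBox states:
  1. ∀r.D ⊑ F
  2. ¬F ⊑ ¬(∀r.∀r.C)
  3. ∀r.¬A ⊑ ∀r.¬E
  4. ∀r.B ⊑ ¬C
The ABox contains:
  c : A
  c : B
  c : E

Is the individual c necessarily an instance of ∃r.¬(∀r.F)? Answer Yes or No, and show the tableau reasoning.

1. c : ∃r.¬(∀r.F)?  L(c) = {A, B, E} ∪ {∀r.∀r.F}
   open: L(c) ⊇ {A, B, E, F, ∀r.∀r.F, …} (+ ∃-successors) — c ∉ ∃r.¬(∀r.F) possible
2. Hence c : ∃r.¬(∀r.F): not entailed.

No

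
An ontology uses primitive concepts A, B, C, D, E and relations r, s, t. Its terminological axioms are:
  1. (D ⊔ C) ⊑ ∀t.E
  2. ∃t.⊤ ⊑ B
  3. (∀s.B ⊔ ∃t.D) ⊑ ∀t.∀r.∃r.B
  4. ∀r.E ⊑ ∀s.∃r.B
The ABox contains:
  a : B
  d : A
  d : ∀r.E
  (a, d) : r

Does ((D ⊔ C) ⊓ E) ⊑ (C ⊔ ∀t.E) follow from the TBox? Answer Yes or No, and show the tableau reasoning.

1. ((D ⊔ C) ⊓ E) ⊑ (C ⊔ ∀t.E)  ⇔  (((D ⊔ C) ⊓ E) ⊓ (¬C ⊓ ∃t.¬E)) unsat w.r.t. T
   all branches close; clash {C, ¬C} at x₀
2. Hence ((D ⊔ C) ⊓ E) ⊑ (C ⊔ ∀t.E): entailed.

Yes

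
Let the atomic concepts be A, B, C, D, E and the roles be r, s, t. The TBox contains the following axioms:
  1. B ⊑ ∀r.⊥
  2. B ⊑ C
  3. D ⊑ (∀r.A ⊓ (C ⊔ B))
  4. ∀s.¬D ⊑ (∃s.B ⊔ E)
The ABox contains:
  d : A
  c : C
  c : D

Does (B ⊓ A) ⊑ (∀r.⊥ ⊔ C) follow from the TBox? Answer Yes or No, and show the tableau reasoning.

1. (B ⊓ A) ⊑ (∀r.⊥ ⊔ C)  ⇔  ((B ⊓ A) ⊓ (∃r.⊤ ⊓ ¬C)) unsat w.r.t. T
   all branches close; clash {C, ¬C} at x₀
2. Hence (B ⊓ A) ⊑ (∀r.⊥ ⊔ C): entailed.

Yes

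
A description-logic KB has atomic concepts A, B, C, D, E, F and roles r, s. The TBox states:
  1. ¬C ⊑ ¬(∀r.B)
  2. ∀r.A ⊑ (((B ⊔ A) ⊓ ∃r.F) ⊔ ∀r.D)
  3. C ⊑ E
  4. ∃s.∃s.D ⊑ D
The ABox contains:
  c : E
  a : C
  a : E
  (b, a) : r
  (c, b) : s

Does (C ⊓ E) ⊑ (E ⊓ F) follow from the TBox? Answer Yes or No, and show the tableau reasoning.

No

1. (C ⊓ E) ⊑ (E ⊓ F)  ⇔  ((C ⊓ E) ⊓ (¬E ⊔ ¬F)) unsat w.r.t. T
   open: L(x₀) ⊇ {C, E, ¬F, ∀s.∀s.¬D, ∃r.¬A} (+ ∃-successors)
2. Hence (C ⊓ E) ⊑ (E ⊓ F): not entailed.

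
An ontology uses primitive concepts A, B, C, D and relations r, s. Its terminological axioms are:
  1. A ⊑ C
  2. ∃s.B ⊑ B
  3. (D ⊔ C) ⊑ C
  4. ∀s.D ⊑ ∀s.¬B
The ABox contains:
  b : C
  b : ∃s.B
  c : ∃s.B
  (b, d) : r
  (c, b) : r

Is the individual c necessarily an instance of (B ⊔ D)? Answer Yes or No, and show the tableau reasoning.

Yes

1. c : (B ⊔ D)?  L(c) = {∃s.B} ∪ {(¬B ⊓ ¬D)}
   clash {B, ¬B} at c — c ∈ (B ⊔ D)
2. Hence c : (B ⊔ D): entailed.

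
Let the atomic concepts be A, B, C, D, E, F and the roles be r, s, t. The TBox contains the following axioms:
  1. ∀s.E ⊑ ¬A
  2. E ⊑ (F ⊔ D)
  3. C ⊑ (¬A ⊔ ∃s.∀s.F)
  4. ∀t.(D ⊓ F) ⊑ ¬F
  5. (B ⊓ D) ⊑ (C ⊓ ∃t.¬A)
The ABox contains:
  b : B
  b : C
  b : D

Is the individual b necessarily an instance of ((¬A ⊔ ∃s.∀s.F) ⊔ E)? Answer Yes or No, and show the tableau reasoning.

1. b : ((¬A ⊔ ∃s.∀s.F) ⊔ E)?  L(b) = {B, C, D} ∪ {((A ⊓ ∀s.∃s.¬F) ⊓ ¬E)}
   clash {A, ¬A} at b — b ∈ ((¬A ⊔ ∃s.∀s.F) ⊔ E)
2. Hence b : ((¬A ⊔ ∃s.∀s.F) ⊔ E): entailed.

Yes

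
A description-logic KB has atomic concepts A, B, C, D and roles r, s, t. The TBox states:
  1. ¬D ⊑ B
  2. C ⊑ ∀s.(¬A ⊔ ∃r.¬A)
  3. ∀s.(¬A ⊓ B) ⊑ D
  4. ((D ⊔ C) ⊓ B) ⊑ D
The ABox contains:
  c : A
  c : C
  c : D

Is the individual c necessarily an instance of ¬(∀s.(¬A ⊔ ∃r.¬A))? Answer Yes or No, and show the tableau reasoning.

1. c : ¬(∀s.(¬A ⊔ ∃r.¬A))?  L(c) = {A, C, D} ∪ {∀s.(¬A ⊔ ∃r.¬A)}
   open: L(c) ⊇ {A, C, D, ∀s.(¬A ⊔ ∃r.¬A)} — c ∉ ¬(∀s.(¬A ⊔ ∃r.¬A)) possible
2. Hence c : ¬(∀s.(¬A ⊔ ∃r.¬A)): not entailed.

No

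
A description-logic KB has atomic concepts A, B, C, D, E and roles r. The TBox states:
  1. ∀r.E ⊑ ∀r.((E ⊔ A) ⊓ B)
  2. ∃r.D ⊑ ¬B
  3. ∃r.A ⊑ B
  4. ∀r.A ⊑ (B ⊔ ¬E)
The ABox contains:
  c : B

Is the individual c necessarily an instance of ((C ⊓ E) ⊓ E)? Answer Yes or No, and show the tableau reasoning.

No

1. c : ((C ⊓ E) ⊓ E)?  L(c) = {B} ∪ {((¬C ⊔ ¬E) ⊔ ¬E)}
   open: L(c) ⊇ {B, ¬C, ∀r.¬D, ∃r.¬A, ∃r.¬E} (+ ∃-successors) — c ∉ ((C ⊓ E) ⊓ E) possible
2. Hence c : ((C ⊓ E) ⊓ E): not entailed.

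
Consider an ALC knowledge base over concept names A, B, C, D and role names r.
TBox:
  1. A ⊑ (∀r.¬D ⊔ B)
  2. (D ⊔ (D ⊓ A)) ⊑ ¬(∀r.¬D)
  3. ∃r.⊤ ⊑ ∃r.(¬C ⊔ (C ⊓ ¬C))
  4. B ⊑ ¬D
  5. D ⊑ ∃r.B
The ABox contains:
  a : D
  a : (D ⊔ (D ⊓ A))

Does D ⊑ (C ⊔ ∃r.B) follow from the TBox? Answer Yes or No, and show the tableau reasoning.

1. D ⊑ (C ⊔ ∃r.B)  ⇔  (D ⊓ (¬C ⊓ ∀r.¬B)) unsat w.r.t. T
   all branches close; clash {D, ¬D} at x₀
2. Hence D ⊑ (C ⊔ ∃r.B): entailed.

Yes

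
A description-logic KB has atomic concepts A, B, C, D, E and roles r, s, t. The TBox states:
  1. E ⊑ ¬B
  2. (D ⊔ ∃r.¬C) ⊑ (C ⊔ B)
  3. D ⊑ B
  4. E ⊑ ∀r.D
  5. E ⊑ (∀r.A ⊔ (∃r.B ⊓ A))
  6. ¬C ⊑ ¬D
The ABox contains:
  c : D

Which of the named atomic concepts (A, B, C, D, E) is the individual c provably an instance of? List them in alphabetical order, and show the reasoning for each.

1. c : A?  L(c) = {D} ∪ {¬A}
   apply at c: D⊑B
   open: L(c) ⊇ {B, C, D, ¬A, ¬E} — c ∉ A possible
2. c : B?  L(c) = {D} ∪ {¬B}
   clash {D, ¬D} at c — c ∈ B
3. c : C?  L(c) = {D} ∪ {¬C}
   clash {D, ¬D} at c — c ∈ C
4. c : D?  L(c) = {D} ∪ {¬D}
   clash {D, ¬D} at c — c ∈ D
5. c : E?  L(c) = {D} ∪ {¬E}
   apply at c: D⊑B
   open: L(c) ⊇ {B, C, D, ¬E} — c ∉ E possible
6. Entailed for c: {B, C, D}

{B, C, D}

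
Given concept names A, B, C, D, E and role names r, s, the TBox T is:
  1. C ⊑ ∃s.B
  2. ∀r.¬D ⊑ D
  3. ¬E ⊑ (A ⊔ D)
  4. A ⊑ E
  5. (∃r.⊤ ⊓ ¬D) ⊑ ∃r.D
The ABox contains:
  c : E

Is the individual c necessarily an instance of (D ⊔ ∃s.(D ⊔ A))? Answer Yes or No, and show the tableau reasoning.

1. c : (D ⊔ ∃s.(D ⊔ A))?  L(c) = {E} ∪ {(¬D ⊓ ∀s.(¬D ⊓ ¬A))}
   open: L(c) ⊇ {E, ¬C, ¬D, ∀s.(¬D ⊓ ¬A), ∃r.D} (+ ∃-successors) — c ∉ (D ⊔ ∃s.(D ⊔ A)) possible
2. Hence c : (D ⊔ ∃s.(D ⊔ A)): not entailed.

No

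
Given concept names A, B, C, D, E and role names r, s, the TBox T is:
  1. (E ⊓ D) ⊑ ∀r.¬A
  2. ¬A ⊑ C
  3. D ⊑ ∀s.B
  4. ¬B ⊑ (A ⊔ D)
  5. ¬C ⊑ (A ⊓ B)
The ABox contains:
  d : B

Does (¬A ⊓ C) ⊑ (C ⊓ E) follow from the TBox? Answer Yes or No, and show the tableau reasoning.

1. (¬A ⊓ C) ⊑ (C ⊓ E)  ⇔  ((¬A ⊓ C) ⊓ (¬C ⊔ ¬E)) unsat w.r.t. T
   open: L(x₀) ⊇ {B, C, ¬A, ¬D, ¬E}
2. Hence (¬A ⊓ C) ⊑ (C ⊓ E): not entailed.

No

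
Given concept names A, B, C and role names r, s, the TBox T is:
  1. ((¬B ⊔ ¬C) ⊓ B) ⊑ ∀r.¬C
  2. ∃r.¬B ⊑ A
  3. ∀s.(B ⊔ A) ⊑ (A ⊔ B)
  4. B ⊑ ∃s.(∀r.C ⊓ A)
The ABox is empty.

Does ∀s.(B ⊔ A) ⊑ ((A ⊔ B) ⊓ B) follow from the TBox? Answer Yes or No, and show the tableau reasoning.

1. ∀s.(B ⊔ A) ⊑ ((A ⊔ B) ⊓ B)  ⇔  (∀s.(B ⊔ A) ⊓ ((¬A ⊓ ¬B) ⊔ ¬B)) unsat w.r.t. T
   apply at x₀: ∀s.(B ⊔ A)⊑(A ⊔ B)
   open: L(x₀) ⊇ {A, ¬B, ∀r.B, ∀s.(B ⊔ A)}
2. Hence ∀s.(B ⊔ A) ⊑ ((A ⊔ B) ⊓ B): not entailed.

No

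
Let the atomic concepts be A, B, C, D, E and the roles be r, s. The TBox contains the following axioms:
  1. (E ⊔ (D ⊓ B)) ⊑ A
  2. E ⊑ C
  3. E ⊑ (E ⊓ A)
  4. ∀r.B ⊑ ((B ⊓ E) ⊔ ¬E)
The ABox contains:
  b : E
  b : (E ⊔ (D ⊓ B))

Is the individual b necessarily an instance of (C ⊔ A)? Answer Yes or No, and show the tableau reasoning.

Yes

1. b : (C ⊔ A)?  L(b) = {E, (E ⊔ (D ⊓ B))} ∪ {(¬C ⊓ ¬A)}
   clash {A, ¬A} at b — b ∈ (C ⊔ A)
2. Hence b : (C ⊔ A): entailed.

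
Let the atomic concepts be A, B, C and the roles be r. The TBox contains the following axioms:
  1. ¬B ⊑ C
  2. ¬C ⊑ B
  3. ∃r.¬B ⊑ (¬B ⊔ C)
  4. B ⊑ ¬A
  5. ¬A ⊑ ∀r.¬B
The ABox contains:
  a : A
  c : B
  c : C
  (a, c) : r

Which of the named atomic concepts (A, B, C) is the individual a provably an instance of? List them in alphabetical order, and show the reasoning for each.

1. a : A?  L(a) = {A} ∪ {¬A}
   clash {A, ¬A} at a — a ∈ A
2. a : B?  L(a) = {A} ∪ {¬B}
   apply at a: ¬B⊑C
   open: L(a) ⊇ {A, C, ¬B, ∀r.B} — a ∉ B possible
3. a : C?  L(a) = {A} ∪ {¬C}
   clash {C, ¬C} at a — a ∈ C
4. Entailed for a: {A, C}

{A, C}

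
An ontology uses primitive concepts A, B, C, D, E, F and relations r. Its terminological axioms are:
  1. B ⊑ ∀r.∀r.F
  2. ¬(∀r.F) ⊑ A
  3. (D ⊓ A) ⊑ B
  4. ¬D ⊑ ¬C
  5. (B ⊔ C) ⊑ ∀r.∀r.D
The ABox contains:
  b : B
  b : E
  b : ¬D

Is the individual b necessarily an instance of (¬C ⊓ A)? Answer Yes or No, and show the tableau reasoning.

No

1. b : (¬C ⊓ A)?  L(b) = {B, E, ¬D} ∪ {(C ⊔ ¬A)}
   apply at b: B⊑∀r.∀r.F; ¬D⊑¬C
   open: L(b) ⊇ {B, E, ¬A, ¬C, ¬D, …} — b ∉ (¬C ⊓ A) possible
2. Hence b : (¬C ⊓ A): not entailed.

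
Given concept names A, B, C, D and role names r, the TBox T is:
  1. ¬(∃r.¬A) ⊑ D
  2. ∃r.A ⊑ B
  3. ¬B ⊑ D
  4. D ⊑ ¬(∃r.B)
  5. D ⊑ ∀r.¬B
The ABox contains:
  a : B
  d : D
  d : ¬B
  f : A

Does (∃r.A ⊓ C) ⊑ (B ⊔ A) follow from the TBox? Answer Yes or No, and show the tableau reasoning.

Yes

1. (∃r.A ⊓ C) ⊑ (B ⊔ A)  ⇔  ((∃r.A ⊓ C) ⊓ (¬B ⊓ ¬A)) unsat w.r.t. T
   all branches close; clash {B, ¬B} at x₀
2. Hence (∃r.A ⊓ C) ⊑ (B ⊔ A): entailed.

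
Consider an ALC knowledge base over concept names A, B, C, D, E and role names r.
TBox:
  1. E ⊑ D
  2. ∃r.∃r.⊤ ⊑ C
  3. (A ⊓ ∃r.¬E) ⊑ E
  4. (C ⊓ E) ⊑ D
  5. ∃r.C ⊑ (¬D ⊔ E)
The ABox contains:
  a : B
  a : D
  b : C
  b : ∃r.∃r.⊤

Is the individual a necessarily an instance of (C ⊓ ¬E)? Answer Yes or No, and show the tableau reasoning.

1. a : (C ⊓ ¬E)?  L(a) = {B, D} ∪ {(¬C ⊔ E)}
   open: L(a) ⊇ {B, D, ¬A, ¬C, ∀r.¬C, …} — a ∉ (C ⊓ ¬E) possible
2. Hence a : (C ⊓ ¬E): not entailed.

No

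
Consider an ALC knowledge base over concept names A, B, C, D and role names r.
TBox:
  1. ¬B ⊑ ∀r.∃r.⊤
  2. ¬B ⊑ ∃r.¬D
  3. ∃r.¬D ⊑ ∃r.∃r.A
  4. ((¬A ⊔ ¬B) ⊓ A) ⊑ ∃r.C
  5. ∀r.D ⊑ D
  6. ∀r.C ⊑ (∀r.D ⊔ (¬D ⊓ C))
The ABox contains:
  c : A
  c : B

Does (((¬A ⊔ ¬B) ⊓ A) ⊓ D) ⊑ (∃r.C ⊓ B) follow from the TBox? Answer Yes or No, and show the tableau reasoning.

1. (((¬A ⊔ ¬B) ⊓ A) ⊓ D) ⊑ (∃r.C ⊓ B)  ⇔  ((((¬A ⊔ ¬B) ⊓ A) ⊓ D) ⊓ (∀r.¬C ⊔ ¬B)) unsat w.r.t. T
   apply at x₀: ((¬A ⊔ ¬B) ⊓ A)⊑∃r.C
   open: L(x₀) ⊇ {A, D, ¬B, ∀r.∃r.⊤, ∃r.C, …} (+ ∃-successors)
2. Hence (((¬A ⊔ ¬B) ⊓ A) ⊓ D) ⊑ (∃r.C ⊓ B): not entailed.

No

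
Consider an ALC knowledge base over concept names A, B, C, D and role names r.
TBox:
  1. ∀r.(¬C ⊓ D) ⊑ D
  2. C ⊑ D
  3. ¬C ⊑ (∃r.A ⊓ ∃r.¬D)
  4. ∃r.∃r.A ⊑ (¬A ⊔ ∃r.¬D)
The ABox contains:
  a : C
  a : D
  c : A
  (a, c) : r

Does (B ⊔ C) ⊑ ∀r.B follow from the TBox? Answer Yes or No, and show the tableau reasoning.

1. (B ⊔ C) ⊑ ∀r.B  ⇔  ((B ⊔ C) ⊓ ∃r.¬B) unsat w.r.t. T
   open: L(x₀) ⊇ {B, ¬C, ∃r.(C ⊔ ¬D), ∃r.A, ∃r.¬B, …} (+ ∃-successors)
2. Hence (B ⊔ C) ⊑ ∀r.B: not entailed.

No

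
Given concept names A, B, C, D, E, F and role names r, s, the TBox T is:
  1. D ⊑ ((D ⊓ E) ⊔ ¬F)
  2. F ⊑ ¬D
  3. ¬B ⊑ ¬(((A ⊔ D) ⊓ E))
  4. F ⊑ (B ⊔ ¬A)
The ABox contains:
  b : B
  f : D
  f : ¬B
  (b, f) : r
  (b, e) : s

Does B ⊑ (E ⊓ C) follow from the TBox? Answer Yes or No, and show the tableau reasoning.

No

1. B ⊑ (E ⊓ C)  ⇔  (B ⊓ (¬E ⊔ ¬C)) unsat w.r.t. T
   open: L(x₀) ⊇ {B, ¬D, ¬E, ¬F}
2. Hence B ⊑ (E ⊓ C): not entailed.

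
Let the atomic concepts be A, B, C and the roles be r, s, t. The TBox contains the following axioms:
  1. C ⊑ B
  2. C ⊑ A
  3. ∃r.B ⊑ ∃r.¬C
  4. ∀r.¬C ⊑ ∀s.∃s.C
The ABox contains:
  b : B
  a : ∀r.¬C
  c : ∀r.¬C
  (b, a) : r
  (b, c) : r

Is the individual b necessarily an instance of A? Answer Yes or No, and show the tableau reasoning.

1. b : A?  L(b) = {B} ∪ {¬A}
   open: L(b) ⊇ {B, ¬A, ¬C, ∀r.¬B, ∀s.∃s.C} — b ∉ A possible
2. Hence b : A: not entailed.

No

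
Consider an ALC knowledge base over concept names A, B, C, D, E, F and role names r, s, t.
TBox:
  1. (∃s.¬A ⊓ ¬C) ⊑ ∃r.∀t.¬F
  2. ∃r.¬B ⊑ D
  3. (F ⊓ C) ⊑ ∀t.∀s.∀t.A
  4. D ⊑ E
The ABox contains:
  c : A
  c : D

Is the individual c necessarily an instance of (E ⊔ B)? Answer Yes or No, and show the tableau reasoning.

Yes

1. c : (E ⊔ B)?  L(c) = {A, D} ∪ {(¬E ⊓ ¬B)}
   clash {E, ¬E} at c — c ∈ (E ⊔ B)
2. Hence c : (E ⊔ B): entailed.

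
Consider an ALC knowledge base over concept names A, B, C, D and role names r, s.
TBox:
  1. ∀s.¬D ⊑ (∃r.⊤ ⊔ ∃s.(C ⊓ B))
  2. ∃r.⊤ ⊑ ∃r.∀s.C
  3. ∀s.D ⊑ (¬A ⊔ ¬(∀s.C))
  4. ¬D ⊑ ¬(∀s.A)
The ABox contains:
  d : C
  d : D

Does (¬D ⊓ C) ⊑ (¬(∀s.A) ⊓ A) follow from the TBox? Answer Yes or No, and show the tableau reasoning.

No

1. (¬D ⊓ C) ⊑ (¬(∀s.A) ⊓ A)  ⇔  ((¬D ⊓ C) ⊓ (∀s.A ⊔ ¬A)) unsat w.r.t. T
   apply at x₀: ¬D⊑¬(∀s.A)
   open: L(x₀) ⊇ {C, ¬A, ¬D, ∀r.⊥, ∃s.D, …} (+ ∃-successors)
2. Hence (¬D ⊓ C) ⊑ (¬(∀s.A) ⊓ A): not entailed.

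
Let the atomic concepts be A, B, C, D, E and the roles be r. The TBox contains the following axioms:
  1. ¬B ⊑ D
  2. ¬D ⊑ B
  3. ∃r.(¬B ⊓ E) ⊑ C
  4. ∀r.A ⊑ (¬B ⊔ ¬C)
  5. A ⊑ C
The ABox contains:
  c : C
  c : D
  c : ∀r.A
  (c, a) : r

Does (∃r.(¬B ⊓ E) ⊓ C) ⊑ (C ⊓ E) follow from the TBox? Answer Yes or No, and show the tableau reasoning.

1. (∃r.(¬B ⊓ E) ⊓ C) ⊑ (C ⊓ E)  ⇔  ((∃r.(¬B ⊓ E) ⊓ C) ⊓ (¬C ⊔ ¬E)) unsat w.r.t. T
   open: L(x₀) ⊇ {B, C, ¬E, ∃r.(¬B ⊓ E), ∃r.¬A} (+ ∃-successors)
2. Hence (∃r.(¬B ⊓ E) ⊓ C) ⊑ (C ⊓ E): not entailed.

No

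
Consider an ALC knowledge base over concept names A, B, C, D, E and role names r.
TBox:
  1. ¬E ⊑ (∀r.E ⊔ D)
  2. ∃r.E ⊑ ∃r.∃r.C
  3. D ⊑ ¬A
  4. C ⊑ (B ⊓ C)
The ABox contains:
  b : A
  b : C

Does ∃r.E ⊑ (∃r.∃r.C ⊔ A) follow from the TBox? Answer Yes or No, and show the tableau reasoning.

1. ∃r.E ⊑ (∃r.∃r.C ⊔ A)  ⇔  (∃r.E ⊓ (∀r.∀r.¬C ⊓ ¬A)) unsat w.r.t. T
   all branches close; clash {C, ¬C} at an ∃-successor
2. Hence ∃r.E ⊑ (∃r.∃r.C ⊔ A): entailed.

Yes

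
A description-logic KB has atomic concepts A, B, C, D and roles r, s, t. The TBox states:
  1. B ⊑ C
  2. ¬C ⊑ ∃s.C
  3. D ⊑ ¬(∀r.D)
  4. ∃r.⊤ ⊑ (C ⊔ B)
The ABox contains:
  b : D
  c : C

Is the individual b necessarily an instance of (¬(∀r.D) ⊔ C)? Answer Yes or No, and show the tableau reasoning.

1. b : (¬(∀r.D) ⊔ C)?  L(b) = {D} ∪ {(∀r.D ⊓ ¬C)}
   clash {C, ¬C} at b — b ∈ (¬(∀r.D) ⊔ C)
2. Hence b : (¬(∀r.D) ⊔ C): entailed.

Yes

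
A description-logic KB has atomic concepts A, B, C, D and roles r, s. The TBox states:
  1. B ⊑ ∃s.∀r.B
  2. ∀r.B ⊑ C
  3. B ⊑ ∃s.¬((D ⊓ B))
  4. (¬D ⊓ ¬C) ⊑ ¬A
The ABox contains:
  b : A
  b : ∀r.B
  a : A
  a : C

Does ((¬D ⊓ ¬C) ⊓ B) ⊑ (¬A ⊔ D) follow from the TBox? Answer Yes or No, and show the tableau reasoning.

Yes

1. ((¬D ⊓ ¬C) ⊓ B) ⊑ (¬A ⊔ D)  ⇔  (((¬D ⊓ ¬C) ⊓ B) ⊓ (A ⊓ ¬D)) unsat w.r.t. T
   all branches close; clash {A, ¬A} at x₀
2. Hence ((¬D ⊓ ¬C) ⊓ B) ⊑ (¬A ⊔ D): entailed.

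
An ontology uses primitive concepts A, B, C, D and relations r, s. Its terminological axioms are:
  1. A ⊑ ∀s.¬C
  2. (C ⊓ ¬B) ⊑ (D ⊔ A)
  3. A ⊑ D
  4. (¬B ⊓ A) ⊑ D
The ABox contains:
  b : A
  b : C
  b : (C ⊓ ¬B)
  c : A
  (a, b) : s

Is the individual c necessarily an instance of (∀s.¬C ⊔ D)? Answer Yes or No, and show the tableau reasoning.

Yes

1. c : (∀s.¬C ⊔ D)?  L(c) = {A} ∪ {(∃s.C ⊓ ¬D)}
   clash {D, ¬D} at c — c ∈ (∀s.¬C ⊔ D)
2. Hence c : (∀s.¬C ⊔ D): entailed.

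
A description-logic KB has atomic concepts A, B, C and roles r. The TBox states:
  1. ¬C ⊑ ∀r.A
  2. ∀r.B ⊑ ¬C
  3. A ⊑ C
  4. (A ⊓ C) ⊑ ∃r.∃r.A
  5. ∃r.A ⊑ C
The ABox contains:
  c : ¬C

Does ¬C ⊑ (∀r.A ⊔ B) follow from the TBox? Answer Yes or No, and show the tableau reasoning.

Yes

1. ¬C ⊑ (∀r.A ⊔ B)  ⇔  (¬C ⊓ (∃r.¬A ⊓ ¬B)) unsat w.r.t. T
   all branches close; clash {C, ¬C} at x₀
2. Hence ¬C ⊑ (∀r.A ⊔ B): entailed.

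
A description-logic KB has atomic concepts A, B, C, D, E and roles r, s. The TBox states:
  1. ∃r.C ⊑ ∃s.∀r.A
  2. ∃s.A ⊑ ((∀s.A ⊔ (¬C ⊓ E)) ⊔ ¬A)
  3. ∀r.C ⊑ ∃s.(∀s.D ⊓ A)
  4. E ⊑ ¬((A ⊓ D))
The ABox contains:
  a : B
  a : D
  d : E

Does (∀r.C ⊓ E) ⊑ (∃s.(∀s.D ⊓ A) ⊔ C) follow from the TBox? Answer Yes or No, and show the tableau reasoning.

1. (∀r.C ⊓ E) ⊑ (∃s.(∀s.D ⊓ A) ⊔ C)  ⇔  ((∀r.C ⊓ E) ⊓ (∀s.(∃s.¬D ⊔ ¬A) ⊓ ¬C)) unsat w.r.t. T
   all branches close; clash {A, ¬A} at an ∃-successor
2. Hence (∀r.C ⊓ E) ⊑ (∃s.(∀s.D ⊓ A) ⊔ C): entailed.

Yes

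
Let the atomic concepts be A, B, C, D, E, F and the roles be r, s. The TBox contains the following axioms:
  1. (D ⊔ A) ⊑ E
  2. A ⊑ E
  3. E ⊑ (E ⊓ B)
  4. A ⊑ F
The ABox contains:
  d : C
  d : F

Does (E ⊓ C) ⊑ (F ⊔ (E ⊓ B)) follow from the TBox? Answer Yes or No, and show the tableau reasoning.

Yes

1. (E ⊓ C) ⊑ (F ⊔ (E ⊓ B))  ⇔  ((E ⊓ C) ⊓ (¬F ⊓ (¬E ⊔ ¬B))) unsat w.r.t. T
   all branches close; clash {F, ¬F} at x₀
2. Hence (E ⊓ C) ⊑ (F ⊔ (E ⊓ B)): entailed.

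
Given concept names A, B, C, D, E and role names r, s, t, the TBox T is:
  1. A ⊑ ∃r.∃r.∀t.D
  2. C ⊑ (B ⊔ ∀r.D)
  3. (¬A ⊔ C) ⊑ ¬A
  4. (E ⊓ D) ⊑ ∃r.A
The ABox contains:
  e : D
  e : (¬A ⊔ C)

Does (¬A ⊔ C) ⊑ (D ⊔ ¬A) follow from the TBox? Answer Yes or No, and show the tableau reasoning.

Yes

1. (¬A ⊔ C) ⊑ (D ⊔ ¬A)  ⇔  ((¬A ⊔ C) ⊓ (¬D ⊓ A)) unsat w.r.t. T
   all branches close; clash {A, ¬A} at x₀
2. Hence (¬A ⊔ C) ⊑ (D ⊔ ¬A): entailed.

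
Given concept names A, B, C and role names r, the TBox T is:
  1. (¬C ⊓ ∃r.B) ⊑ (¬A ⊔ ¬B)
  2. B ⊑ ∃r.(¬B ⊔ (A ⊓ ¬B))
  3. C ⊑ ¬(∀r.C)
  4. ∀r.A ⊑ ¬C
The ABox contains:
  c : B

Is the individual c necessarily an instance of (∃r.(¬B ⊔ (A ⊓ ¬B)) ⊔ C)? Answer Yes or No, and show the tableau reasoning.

1. c : (∃r.(¬B ⊔ (A ⊓ ¬B)) ⊔ C)?  L(c) = {B} ∪ {(∀r.(B ⊓ (¬A ⊔ B)) ⊓ ¬C)}
   clash {B, ¬B} at c — c ∈ (∃r.(¬B ⊔ (A ⊓ ¬B)) ⊔ C)
2. Hence c : (∃r.(¬B ⊔ (A ⊓ ¬B)) ⊔ C): entailed.

Yes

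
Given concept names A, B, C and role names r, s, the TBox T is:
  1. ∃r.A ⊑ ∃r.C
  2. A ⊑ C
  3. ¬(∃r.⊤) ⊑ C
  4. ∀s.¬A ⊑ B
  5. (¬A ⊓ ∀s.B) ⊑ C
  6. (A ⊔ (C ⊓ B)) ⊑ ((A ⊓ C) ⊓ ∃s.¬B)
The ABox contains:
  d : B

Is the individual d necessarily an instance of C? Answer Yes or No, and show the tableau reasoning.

1. d : C?  L(d) = {B} ∪ {¬C}
   open: L(d) ⊇ {B, ¬A, ¬C, ∀r.¬A, ∃r.⊤, …} (+ ∃-successors) — d ∉ C possible
2. Hence d : C: not entailed.

No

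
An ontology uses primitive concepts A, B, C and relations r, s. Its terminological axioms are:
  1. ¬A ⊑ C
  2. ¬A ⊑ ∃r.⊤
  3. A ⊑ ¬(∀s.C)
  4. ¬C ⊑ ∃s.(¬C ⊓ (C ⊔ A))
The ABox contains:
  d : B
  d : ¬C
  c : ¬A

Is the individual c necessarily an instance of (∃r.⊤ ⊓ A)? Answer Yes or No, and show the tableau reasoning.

No

1. c : (∃r.⊤ ⊓ A)?  L(c) = {¬A} ∪ {(∀r.⊥ ⊔ ¬A)}
   apply at c: ¬A⊑C; ¬A⊑∃r.⊤
   open: L(c) ⊇ {C, ¬A, ∃r.⊤} (+ ∃-successors) — c ∉ (∃r.⊤ ⊓ A) possible
2. Hence c : (∃r.⊤ ⊓ A): not entailed.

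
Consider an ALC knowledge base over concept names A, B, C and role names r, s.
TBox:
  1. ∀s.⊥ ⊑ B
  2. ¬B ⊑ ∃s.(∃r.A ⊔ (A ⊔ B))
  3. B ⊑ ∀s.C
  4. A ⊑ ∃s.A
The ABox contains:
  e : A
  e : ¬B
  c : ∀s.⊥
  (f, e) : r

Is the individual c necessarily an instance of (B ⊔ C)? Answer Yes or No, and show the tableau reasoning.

Yes

1. c : (B ⊔ C)?  L(c) = {∀s.⊥} ∪ {(¬B ⊓ ¬C)}
   clash {B, ¬B} at c — c ∈ (B ⊔ C)
2. Hence c : (B ⊔ C): entailed.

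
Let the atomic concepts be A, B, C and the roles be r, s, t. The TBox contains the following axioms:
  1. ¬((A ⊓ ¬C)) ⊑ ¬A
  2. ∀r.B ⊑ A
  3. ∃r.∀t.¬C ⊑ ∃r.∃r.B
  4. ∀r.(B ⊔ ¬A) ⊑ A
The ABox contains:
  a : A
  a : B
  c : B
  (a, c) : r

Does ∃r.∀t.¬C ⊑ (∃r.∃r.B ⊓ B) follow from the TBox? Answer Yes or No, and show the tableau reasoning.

1. ∃r.∀t.¬C ⊑ (∃r.∃r.B ⊓ B)  ⇔  (∃r.∀t.¬C ⊓ (∀r.∀r.¬B ⊔ ¬B)) unsat w.r.t. T
   apply at x₀: ∃r.∀t.¬C⊑∃r.∃r.B
   open: L(x₀) ⊇ {A, ¬B, ¬C, ∃r.∀t.¬C, ∃r.∃r.B} (+ ∃-successors)
2. Hence ∃r.∀t.¬C ⊑ (∃r.∃r.B ⊓ B): not entailed.

No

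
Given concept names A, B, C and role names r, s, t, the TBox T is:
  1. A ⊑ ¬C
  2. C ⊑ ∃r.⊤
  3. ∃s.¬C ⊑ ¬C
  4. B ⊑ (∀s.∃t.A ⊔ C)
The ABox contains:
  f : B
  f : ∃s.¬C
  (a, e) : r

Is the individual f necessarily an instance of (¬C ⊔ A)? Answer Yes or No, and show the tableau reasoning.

1. f : (¬C ⊔ A)?  L(f) = {B, ∃s.¬C} ∪ {(C ⊓ ¬A)}
   clash {C, ¬C} at f — f ∈ (¬C ⊔ A)
2. Hence f : (¬C ⊔ A): entailed.

Yes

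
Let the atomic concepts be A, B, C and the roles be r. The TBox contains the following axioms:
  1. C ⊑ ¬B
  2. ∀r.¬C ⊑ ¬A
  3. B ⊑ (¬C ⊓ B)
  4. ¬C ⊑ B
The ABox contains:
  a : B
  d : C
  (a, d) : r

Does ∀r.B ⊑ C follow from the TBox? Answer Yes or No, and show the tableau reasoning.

No

1. ∀r.B ⊑ C  ⇔  (∀r.B ⊓ ¬C) unsat w.r.t. T
   apply at x₀: ¬C⊑B
   open: L(x₀) ⊇ {B, ¬A, ¬C, ∀r.B}
2. Hence ∀r.B ⊑ C: not entailed.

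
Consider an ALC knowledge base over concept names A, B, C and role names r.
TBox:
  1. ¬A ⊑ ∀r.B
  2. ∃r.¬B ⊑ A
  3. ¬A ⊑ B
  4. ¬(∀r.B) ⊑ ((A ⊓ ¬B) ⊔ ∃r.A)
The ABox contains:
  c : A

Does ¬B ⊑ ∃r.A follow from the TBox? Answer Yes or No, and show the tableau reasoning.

1. ¬B ⊑ ∃r.A  ⇔  (¬B ⊓ ∀r.¬A) unsat w.r.t. T
   open: L(x₀) ⊇ {A, ¬B, ∀r.B, ∀r.¬A}
2. Hence ¬B ⊑ ∃r.A: not entailed.

No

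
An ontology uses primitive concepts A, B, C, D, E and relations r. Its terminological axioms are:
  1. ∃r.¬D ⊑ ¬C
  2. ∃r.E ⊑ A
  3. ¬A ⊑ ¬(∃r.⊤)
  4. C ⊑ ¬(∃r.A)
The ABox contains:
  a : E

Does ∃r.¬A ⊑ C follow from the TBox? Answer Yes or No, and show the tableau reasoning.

1. ∃r.¬A ⊑ C  ⇔  (∃r.¬A ⊓ ¬C) unsat w.r.t. T
   open: L(x₀) ⊇ {A, ¬C, ∃r.¬A} (+ ∃-successors)
2. Hence ∃r.¬A ⊑ C: not entailed.

No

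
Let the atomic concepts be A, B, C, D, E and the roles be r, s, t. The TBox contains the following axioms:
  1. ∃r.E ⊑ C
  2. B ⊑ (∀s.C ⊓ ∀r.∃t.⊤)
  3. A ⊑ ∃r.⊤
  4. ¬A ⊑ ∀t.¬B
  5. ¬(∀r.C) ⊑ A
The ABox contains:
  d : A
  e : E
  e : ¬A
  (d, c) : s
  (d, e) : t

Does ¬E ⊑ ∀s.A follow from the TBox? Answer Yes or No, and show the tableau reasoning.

1. ¬E ⊑ ∀s.A  ⇔  (¬E ⊓ ∃s.¬A) unsat w.r.t. T
   open: L(x₀) ⊇ {¬A, ¬B, ¬E, ∀r.C, ∀r.¬E, …} (+ ∃-successors)
2. Hence ¬E ⊑ ∀s.A: not entailed.

No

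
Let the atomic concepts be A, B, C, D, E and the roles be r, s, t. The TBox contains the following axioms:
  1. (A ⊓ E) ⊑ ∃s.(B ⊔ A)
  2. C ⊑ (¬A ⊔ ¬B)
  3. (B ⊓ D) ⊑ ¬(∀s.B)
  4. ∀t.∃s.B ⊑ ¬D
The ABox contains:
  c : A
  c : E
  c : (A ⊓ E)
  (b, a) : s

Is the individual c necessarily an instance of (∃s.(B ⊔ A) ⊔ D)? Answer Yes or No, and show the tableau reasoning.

1. c : (∃s.(B ⊔ A) ⊔ D)?  L(c) = {A, E, (A ⊓ E)} ∪ {(∀s.(¬B ⊓ ¬A) ⊓ ¬D)}
   clash {A, ¬A} at an ∃-successor — c ∈ (∃s.(B ⊔ A) ⊔ D)
2. Hence c : (∃s.(B ⊔ A) ⊔ D): entailed.

Yes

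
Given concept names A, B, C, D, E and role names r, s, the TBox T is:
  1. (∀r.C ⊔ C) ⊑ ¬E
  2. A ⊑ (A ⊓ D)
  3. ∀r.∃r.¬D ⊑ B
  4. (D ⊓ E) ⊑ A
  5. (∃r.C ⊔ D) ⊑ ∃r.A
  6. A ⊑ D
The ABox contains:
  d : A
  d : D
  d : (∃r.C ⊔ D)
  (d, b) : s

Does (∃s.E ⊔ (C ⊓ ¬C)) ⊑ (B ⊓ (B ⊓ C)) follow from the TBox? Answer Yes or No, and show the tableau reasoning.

No

1. (∃s.E ⊔ (C ⊓ ¬C)) ⊑ (B ⊓ (B ⊓ C))  ⇔  ((∃s.E ⊔ (C ⊓ ¬C)) ⊓ (¬B ⊔ (¬B ⊔ ¬C))) unsat w.r.t. T
   open: L(x₀) ⊇ {¬A, ¬B, ¬C, ¬D, ∀r.¬C, …} (+ ∃-successors)
2. Hence (∃s.E ⊔ (C ⊓ ¬C)) ⊑ (B ⊓ (B ⊓ C)): not entailed.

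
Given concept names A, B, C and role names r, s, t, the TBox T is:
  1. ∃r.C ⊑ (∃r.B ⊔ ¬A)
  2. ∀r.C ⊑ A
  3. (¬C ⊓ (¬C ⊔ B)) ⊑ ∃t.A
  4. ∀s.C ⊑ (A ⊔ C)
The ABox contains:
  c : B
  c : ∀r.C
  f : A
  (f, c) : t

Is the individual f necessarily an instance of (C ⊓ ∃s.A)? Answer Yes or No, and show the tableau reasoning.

1. f : (C ⊓ ∃s.A)?  L(f) = {A} ∪ {(¬C ⊔ ∀s.¬A)}
   open: L(f) ⊇ {A, ¬C, ∀r.¬C, ∃s.¬C, ∃t.A} (+ ∃-successors) — f ∉ (C ⊓ ∃s.A) possible
2. Hence f : (C ⊓ ∃s.A): not entailed.

No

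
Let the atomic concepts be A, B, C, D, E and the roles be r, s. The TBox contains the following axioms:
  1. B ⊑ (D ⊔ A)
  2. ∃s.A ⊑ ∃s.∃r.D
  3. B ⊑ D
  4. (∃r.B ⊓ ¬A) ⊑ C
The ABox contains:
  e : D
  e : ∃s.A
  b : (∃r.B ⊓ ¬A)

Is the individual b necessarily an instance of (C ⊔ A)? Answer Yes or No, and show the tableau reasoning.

1. b : (C ⊔ A)?  L(b) = {(∃r.B ⊓ ¬A)} ∪ {(¬C ⊓ ¬A)}
   clash {A, ¬A} at b — b ∈ (C ⊔ A)
2. Hence b : (C ⊔ A): entailed.

Yes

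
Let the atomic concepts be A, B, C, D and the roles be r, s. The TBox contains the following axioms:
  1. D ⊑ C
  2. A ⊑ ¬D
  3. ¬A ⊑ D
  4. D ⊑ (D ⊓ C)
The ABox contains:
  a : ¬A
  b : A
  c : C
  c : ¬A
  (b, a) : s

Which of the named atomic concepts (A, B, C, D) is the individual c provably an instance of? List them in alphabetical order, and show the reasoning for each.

{C, D}

1. c : A?  L(c) = {C, ¬A} ∪ {¬A}
   apply at c: ¬A⊑D
   open: L(c) ⊇ {C, D, ¬A} — c ∉ A possible
2. c : B?  L(c) = {C, ¬A} ∪ {¬B}
   apply at c: ¬A⊑D
   open: L(c) ⊇ {C, D, ¬A, ¬B} — c ∉ B possible
3. c : C?  L(c) = {C, ¬A} ∪ {¬C}
   clash {C, ¬C} at c — c ∈ C
4. c : D?  L(c) = {C, ¬A} ∪ {¬D}
   clash {D, ¬D} at c — c ∈ D
5. Entailed for c: {C, D}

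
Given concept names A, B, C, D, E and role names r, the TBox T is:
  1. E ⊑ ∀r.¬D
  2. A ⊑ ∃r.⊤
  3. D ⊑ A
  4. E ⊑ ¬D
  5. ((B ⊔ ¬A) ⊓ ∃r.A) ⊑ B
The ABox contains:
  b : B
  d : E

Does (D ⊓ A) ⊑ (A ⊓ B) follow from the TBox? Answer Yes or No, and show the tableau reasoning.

1. (D ⊓ A) ⊑ (A ⊓ B)  ⇔  ((D ⊓ A) ⊓ (¬A ⊔ ¬B)) unsat w.r.t. T
   apply at x₀: A⊑∃r.⊤
   open: L(x₀) ⊇ {A, D, ¬B, ¬E, ∃r.⊤} (+ ∃-successors)
2. Hence (D ⊓ A) ⊑ (A ⊓ B): not entailed.

No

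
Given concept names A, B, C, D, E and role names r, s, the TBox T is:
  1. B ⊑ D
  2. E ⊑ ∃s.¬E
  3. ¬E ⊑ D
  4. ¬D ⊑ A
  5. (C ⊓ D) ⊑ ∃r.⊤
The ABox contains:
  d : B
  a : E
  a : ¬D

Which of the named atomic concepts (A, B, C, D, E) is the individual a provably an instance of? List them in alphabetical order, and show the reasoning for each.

{A, E}

1. a : A?  L(a) = {E, ¬D} ∪ {¬A}
   clash {A, ¬A} at a — a ∈ A
2. a : B?  L(a) = {E, ¬D} ∪ {¬B}
   apply at a: E⊑∃s.¬E; ¬D⊑A
   open: L(a) ⊇ {A, E, ¬B, ¬D, ∃s.¬E} (+ ∃-successors) — a ∉ B possible
3. a : C?  L(a) = {E, ¬D} ∪ {¬C}
   apply at a: E⊑∃s.¬E; ¬D⊑A
   open: L(a) ⊇ {A, E, ¬B, ¬C, ¬D, …} (+ ∃-successors) — a ∉ C possible
4. a : D?  L(a) = {E, ¬D} ∪ {¬D}
   apply at a: E⊑∃s.¬E; ¬D⊑A
   open: L(a) ⊇ {A, E, ¬B, ¬D, ∃s.¬E} (+ ∃-successors) — a ∉ D possible
5. a : E?  L(a) = {E, ¬D} ∪ {¬E}
   clash {E, ¬E} at a — a ∈ E
6. Entailed for a: {A, E}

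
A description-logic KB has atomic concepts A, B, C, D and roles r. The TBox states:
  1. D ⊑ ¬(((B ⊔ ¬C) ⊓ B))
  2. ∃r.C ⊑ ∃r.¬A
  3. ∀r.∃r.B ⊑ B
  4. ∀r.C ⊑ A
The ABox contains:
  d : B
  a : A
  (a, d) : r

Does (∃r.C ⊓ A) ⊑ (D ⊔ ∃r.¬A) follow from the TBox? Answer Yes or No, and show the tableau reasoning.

Yes

1. (∃r.C ⊓ A) ⊑ (D ⊔ ∃r.¬A)  ⇔  ((∃r.C ⊓ A) ⊓ (¬D ⊓ ∀r.A)) unsat w.r.t. T
   all branches close; clash {A, ¬A} at an ∃-successor
2. Hence (∃r.C ⊓ A) ⊑ (D ⊔ ∃r.¬A): entailed.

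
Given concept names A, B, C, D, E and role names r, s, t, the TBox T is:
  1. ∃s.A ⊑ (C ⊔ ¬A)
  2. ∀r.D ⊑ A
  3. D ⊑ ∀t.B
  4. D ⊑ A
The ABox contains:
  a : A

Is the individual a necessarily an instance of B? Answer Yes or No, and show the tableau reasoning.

1. a : B?  L(a) = {A} ∪ {¬B}
   open: L(a) ⊇ {A, ¬B, ¬D, ∀s.¬A} — a ∉ B possible
2. Hence a : B: not entailed.

No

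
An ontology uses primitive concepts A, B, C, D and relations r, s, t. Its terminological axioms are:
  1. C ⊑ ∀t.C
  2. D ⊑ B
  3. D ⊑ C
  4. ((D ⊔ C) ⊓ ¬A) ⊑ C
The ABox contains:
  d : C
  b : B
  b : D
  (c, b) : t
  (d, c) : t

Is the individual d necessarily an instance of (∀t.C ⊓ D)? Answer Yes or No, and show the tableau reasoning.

No

1. d : (∀t.C ⊓ D)?  L(d) = {C} ∪ {(∃t.¬C ⊔ ¬D)}
   apply at d: C⊑∀t.C
   open: L(d) ⊇ {C, ¬D, ∀t.C} — d ∉ (∀t.C ⊓ D) possible
2. Hence d : (∀t.C ⊓ D): not entailed.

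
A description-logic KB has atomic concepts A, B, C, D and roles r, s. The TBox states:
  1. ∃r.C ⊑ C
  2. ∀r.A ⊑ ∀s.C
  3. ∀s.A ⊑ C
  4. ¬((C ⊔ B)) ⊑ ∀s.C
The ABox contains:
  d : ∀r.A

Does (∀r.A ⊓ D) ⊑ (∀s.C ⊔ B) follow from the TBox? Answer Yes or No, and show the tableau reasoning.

Yes

1. (∀r.A ⊓ D) ⊑ (∀s.C ⊔ B)  ⇔  ((∀r.A ⊓ D) ⊓ (∃s.¬C ⊓ ¬B)) unsat w.r.t. T
   all branches close; clash {C, ¬C} at an ∃-successor
2. Hence (∀r.A ⊓ D) ⊑ (∀s.C ⊔ B): entailed.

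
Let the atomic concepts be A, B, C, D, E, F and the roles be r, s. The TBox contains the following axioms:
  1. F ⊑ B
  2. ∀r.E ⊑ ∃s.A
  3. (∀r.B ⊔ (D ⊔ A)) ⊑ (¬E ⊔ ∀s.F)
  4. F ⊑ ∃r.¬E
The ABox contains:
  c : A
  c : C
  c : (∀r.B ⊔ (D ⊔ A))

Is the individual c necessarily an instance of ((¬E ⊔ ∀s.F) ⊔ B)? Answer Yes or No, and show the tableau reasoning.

1. c : ((¬E ⊔ ∀s.F) ⊔ B)?  L(c) = {A, C, (∀r.B ⊔ (D ⊔ A))} ∪ {((E ⊓ ∃s.¬F) ⊓ ¬B)}
   clash {B, ¬B} at c — c ∈ ((¬E ⊔ ∀s.F) ⊔ B)
2. Hence c : ((¬E ⊔ ∀s.F) ⊔ B): entailed.

Yes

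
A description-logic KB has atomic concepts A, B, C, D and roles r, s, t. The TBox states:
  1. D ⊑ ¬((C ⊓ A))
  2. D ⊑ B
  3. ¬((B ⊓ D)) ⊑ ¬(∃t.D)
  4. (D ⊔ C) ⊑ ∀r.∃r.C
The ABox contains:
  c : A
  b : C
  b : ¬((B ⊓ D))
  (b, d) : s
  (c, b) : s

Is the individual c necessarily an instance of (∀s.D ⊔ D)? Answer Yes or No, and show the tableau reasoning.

No

1. c : (∀s.D ⊔ D)?  L(c) = {A} ∪ {(∃s.¬D ⊓ ¬D)}
   open: L(c) ⊇ {A, ¬C, ¬D, ∀t.¬D, ∃s.¬D} (+ ∃-successors) — c ∉ (∀s.D ⊔ D) possible
2. Hence c : (∀s.D ⊔ D): not entailed.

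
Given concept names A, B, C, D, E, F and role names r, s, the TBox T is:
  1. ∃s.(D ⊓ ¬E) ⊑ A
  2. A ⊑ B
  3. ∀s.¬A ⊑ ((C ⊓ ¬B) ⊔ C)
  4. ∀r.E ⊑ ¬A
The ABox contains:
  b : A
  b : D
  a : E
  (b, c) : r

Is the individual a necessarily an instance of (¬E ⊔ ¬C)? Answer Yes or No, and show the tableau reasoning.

No

1. a : (¬E ⊔ ¬C)?  L(a) = {E} ∪ {(E ⊓ C)}
   open: L(a) ⊇ {C, E, ¬A, ∀s.(¬D ⊔ E), ∃s.A} (+ ∃-successors) — a ∉ (¬E ⊔ ¬C) possible
2. Hence a : (¬E ⊔ ¬C): not entailed.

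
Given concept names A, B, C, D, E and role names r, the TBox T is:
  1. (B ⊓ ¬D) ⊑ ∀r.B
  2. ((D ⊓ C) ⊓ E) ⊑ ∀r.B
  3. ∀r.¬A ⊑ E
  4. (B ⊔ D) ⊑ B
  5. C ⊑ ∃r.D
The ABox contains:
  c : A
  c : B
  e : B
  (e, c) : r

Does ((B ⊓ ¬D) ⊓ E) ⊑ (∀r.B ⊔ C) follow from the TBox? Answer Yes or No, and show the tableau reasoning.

1. ((B ⊓ ¬D) ⊓ E) ⊑ (∀r.B ⊔ C)  ⇔  (((B ⊓ ¬D) ⊓ E) ⊓ (∃r.¬B ⊓ ¬C)) unsat w.r.t. T
   all branches close; clash {B, ¬B} at an ∃-successor
2. Hence ((B ⊓ ¬D) ⊓ E) ⊑ (∀r.B ⊔ C): entailed.

Yes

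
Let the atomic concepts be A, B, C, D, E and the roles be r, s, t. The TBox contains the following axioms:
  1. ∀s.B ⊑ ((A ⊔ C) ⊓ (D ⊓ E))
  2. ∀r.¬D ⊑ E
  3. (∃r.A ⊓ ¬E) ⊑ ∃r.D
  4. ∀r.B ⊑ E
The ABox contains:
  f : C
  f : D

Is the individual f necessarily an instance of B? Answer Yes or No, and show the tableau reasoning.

1. f : B?  L(f) = {C, D} ∪ {¬B}
   open: L(f) ⊇ {C, D, ¬B, ∃r.D, ∃r.¬B, …} (+ ∃-successors) — f ∉ B possible
2. Hence f : B: not entailed.

No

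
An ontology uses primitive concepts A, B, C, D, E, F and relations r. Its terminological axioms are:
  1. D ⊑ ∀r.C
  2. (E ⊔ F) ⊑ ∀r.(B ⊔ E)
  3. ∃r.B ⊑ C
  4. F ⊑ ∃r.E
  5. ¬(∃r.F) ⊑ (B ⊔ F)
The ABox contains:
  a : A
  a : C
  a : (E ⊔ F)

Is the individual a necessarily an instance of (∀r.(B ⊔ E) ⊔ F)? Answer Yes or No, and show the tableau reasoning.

Yes

1. a : (∀r.(B ⊔ E) ⊔ F)?  L(a) = {A, C, (E ⊔ F)} ∪ {(∃r.(¬B ⊓ ¬E) ⊓ ¬F)}
   clash {F, ¬F} at a — a ∈ (∀r.(B ⊔ E) ⊔ F)
2. Hence a : (∀r.(B ⊔ E) ⊔ F): entailed.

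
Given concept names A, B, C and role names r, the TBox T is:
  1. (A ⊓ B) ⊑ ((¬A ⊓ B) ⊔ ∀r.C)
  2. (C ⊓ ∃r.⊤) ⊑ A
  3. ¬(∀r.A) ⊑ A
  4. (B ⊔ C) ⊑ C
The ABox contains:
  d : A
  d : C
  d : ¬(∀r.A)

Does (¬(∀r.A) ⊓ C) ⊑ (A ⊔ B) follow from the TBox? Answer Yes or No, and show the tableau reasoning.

1. (¬(∀r.A) ⊓ C) ⊑ (A ⊔ B)  ⇔  ((∃r.¬A ⊓ C) ⊓ (¬A ⊓ ¬B)) unsat w.r.t. T
   all branches close; clash {A, ¬A} at x₀
2. Hence (¬(∀r.A) ⊓ C) ⊑ (A ⊔ B): entailed.

Yes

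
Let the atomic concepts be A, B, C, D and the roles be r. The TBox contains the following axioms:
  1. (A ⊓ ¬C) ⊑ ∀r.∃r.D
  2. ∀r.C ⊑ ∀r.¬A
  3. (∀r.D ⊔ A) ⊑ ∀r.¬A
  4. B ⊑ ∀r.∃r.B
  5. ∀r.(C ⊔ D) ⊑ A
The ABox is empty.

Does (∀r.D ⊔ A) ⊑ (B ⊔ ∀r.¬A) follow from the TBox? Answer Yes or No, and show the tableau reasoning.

Yes

1. (∀r.D ⊔ A) ⊑ (B ⊔ ∀r.¬A)  ⇔  ((∀r.D ⊔ A) ⊓ (¬B ⊓ ∃r.A)) unsat w.r.t. T
   all branches close; clash {A, ¬A} at an ∃-successor
2. Hence (∀r.D ⊔ A) ⊑ (B ⊔ ∀r.¬A): entailed.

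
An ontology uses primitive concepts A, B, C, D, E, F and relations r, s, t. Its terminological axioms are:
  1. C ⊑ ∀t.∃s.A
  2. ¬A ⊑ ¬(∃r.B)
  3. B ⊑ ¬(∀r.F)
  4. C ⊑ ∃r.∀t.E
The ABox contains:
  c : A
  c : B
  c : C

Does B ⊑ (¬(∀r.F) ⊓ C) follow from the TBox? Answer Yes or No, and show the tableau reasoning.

1. B ⊑ (¬(∀r.F) ⊓ C)  ⇔  (B ⊓ (∀r.F ⊔ ¬C)) unsat w.r.t. T
   apply at x₀: B⊑¬(∀r.F)
   open: L(x₀) ⊇ {A, B, ¬C, ∃r.¬F} (+ ∃-successors)
2. Hence B ⊑ (¬(∀r.F) ⊓ C): not entailed.

No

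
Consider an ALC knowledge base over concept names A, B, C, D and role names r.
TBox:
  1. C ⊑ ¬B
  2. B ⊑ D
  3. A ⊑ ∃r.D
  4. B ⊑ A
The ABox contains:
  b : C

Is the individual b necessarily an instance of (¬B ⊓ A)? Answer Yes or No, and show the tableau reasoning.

No

1. b : (¬B ⊓ A)?  L(b) = {C} ∪ {(B ⊔ ¬A)}
   apply at b: C⊑¬B
   open: L(b) ⊇ {C, ¬A, ¬B} — b ∉ (¬B ⊓ A) possible
2. Hence b : (¬B ⊓ A): not entailed.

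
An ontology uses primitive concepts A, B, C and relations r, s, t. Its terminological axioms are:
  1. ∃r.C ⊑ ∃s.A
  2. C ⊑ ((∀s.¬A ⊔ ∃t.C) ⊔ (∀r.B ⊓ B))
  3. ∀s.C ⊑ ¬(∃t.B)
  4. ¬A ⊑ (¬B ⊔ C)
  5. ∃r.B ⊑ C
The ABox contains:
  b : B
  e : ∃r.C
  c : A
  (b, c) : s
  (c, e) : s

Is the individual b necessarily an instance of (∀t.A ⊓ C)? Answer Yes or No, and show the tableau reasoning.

1. b : (∀t.A ⊓ C)?  L(b) = {B} ∪ {(∃t.¬A ⊔ ¬C)}
   open: L(b) ⊇ {A, B, ¬C, ∀r.¬B, ∀r.¬C, …} (+ ∃-successors) — b ∉ (∀t.A ⊓ C) possible
2. Hence b : (∀t.A ⊓ C): not entailed.

No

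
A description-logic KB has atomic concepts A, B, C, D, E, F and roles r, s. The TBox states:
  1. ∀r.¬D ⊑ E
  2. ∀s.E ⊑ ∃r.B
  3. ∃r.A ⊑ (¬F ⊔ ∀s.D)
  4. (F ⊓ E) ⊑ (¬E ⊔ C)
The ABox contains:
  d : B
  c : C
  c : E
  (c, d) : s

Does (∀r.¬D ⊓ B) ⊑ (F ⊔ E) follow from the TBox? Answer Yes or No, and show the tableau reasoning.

1. (∀r.¬D ⊓ B) ⊑ (F ⊔ E)  ⇔  ((∀r.¬D ⊓ B) ⊓ (¬F ⊓ ¬E)) unsat w.r.t. T
   all branches close; clash {E, ¬E} at x₀
2. Hence (∀r.¬D ⊓ B) ⊑ (F ⊔ E): entailed.

Yes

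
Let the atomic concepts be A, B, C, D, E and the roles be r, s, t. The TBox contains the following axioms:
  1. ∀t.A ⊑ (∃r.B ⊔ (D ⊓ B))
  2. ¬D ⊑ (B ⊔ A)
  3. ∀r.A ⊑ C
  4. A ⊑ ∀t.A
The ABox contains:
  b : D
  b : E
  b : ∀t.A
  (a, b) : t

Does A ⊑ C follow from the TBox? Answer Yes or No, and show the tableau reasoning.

1. A ⊑ C  ⇔  (A ⊓ ¬C) unsat w.r.t. T
   apply at x₀: A⊑∀t.A
   open: L(x₀) ⊇ {A, D, ¬C, ∀t.A, ∃r.B, …} (+ ∃-successors)
2. Hence A ⊑ C: not entailed.

No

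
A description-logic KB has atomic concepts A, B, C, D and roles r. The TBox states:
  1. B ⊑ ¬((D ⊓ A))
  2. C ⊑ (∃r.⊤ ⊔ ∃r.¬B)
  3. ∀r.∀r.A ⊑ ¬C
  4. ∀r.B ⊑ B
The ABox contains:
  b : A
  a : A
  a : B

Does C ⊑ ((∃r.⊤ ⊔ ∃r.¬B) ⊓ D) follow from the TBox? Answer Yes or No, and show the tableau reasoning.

No

1. C ⊑ ((∃r.⊤ ⊔ ∃r.¬B) ⊓ D)  ⇔  (C ⊓ ((∀r.⊥ ⊓ ∀r.B) ⊔ ¬D)) unsat w.r.t. T
   apply at x₀: C⊑(∃r.⊤ ⊔ ∃r.¬B)
   open: L(x₀) ⊇ {C, ¬B, ¬D, ∃r.¬B, ∃r.∃r.¬A} (+ ∃-successors)
2. Hence C ⊑ ((∃r.⊤ ⊔ ∃r.¬B) ⊓ D): not entailed.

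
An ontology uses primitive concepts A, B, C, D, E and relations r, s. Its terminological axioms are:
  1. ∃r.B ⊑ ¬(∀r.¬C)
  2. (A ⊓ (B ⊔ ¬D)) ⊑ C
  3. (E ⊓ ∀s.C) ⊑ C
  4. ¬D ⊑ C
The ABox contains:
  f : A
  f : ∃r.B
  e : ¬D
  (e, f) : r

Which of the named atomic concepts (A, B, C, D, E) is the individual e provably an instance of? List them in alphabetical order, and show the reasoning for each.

1. e : A?  L(e) = {¬D} ∪ {¬A}
   apply at e: ¬D⊑C
   open: L(e) ⊇ {C, ¬A, ¬D, ∀r.¬B} — e ∉ A possible
2. e : B?  L(e) = {¬D} ∪ {¬B}
   apply at e: ¬D⊑C
   open: L(e) ⊇ {C, ¬B, ¬D, ∀r.¬B} — e ∉ B possible
3. e : C?  L(e) = {¬D} ∪ {¬C}
   clash {C, ¬C} at e — e ∈ C
4. e : D?  L(e) = {¬D} ∪ {¬D}
   apply at e: ¬D⊑C
   open: L(e) ⊇ {C, ¬D, ∀r.¬B} — e ∉ D possible
5. e : E?  L(e) = {¬D} ∪ {¬E}
   apply at e: ¬D⊑C
   open: L(e) ⊇ {C, ¬D, ¬E, ∀r.¬B} — e ∉ E possible
6. Entailed for e: {C}

{C}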